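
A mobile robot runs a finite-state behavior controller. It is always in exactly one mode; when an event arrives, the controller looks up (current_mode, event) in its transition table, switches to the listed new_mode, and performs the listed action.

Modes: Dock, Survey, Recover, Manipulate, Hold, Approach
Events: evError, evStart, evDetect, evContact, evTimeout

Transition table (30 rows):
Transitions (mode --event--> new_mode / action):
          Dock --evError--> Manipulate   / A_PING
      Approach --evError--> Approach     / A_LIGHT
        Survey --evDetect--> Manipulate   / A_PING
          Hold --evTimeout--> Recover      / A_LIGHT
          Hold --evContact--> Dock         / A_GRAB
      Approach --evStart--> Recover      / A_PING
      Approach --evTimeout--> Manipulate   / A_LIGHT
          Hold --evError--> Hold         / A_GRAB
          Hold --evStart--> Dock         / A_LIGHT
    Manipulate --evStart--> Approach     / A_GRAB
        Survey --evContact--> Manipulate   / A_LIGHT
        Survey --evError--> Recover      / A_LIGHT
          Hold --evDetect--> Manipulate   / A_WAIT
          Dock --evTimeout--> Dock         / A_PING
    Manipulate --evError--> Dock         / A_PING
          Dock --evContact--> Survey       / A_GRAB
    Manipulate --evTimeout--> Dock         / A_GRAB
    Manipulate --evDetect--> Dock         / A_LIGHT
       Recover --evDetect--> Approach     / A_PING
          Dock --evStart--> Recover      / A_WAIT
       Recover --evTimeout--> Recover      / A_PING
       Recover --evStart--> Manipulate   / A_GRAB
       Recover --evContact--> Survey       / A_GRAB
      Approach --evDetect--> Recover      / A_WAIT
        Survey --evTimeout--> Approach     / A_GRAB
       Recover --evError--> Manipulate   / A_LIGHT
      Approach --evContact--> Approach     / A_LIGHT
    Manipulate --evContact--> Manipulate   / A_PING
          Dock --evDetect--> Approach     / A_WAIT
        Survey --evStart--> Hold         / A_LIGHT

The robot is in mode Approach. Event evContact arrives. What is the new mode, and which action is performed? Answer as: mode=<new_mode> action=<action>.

current mode = Approach; filter table to that mode:
  (Approach, evError) → (Approach, A_LIGHT)
  (Approach, evStart) → (Recover, A_PING)
  (Approach, evTimeout) → (Manipulate, A_LIGHT)
  (Approach, evDetect) → (Recover, A_WAIT)
  (Approach, evContact) → (Approach, A_LIGHT)  ← event matches
event = evContact selects (Approach, A_LIGHT)

mode=Approach action=A_LIGHT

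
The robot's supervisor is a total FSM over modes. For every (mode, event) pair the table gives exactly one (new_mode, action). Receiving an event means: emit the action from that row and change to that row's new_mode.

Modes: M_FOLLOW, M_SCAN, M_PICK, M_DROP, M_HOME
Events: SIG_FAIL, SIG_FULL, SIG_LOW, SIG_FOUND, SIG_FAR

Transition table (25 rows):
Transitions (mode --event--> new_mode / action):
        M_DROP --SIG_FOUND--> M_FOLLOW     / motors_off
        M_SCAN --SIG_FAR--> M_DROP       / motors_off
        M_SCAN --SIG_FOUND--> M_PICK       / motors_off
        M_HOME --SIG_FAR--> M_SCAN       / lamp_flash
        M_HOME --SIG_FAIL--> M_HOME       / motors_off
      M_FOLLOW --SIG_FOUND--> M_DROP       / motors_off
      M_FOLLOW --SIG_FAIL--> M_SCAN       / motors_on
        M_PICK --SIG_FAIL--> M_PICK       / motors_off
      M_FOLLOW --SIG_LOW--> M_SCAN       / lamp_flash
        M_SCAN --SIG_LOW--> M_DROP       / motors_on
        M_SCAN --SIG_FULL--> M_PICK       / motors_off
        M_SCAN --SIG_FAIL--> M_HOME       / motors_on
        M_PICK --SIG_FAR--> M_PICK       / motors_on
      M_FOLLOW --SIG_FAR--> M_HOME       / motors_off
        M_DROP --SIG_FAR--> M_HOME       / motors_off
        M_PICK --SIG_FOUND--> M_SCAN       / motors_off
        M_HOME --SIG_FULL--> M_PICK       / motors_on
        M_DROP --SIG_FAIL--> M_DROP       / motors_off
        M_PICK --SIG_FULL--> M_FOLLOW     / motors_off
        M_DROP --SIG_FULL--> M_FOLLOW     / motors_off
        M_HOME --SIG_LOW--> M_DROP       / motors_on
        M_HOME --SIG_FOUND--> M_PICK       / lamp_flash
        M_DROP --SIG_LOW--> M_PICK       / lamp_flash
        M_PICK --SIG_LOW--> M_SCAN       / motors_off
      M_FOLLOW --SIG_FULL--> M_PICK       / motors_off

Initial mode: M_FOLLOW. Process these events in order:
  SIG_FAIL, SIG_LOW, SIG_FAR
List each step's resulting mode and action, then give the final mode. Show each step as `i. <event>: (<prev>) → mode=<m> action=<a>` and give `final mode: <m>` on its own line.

1. SIG_FAIL: (M_FOLLOW) → mode=M_SCAN action=motors_on
2. SIG_LOW: (M_SCAN) → mode=M_DROP action=motors_on
3. SIG_FAR: (M_DROP) → mode=M_HOME action=motors_off

final mode: M_HOME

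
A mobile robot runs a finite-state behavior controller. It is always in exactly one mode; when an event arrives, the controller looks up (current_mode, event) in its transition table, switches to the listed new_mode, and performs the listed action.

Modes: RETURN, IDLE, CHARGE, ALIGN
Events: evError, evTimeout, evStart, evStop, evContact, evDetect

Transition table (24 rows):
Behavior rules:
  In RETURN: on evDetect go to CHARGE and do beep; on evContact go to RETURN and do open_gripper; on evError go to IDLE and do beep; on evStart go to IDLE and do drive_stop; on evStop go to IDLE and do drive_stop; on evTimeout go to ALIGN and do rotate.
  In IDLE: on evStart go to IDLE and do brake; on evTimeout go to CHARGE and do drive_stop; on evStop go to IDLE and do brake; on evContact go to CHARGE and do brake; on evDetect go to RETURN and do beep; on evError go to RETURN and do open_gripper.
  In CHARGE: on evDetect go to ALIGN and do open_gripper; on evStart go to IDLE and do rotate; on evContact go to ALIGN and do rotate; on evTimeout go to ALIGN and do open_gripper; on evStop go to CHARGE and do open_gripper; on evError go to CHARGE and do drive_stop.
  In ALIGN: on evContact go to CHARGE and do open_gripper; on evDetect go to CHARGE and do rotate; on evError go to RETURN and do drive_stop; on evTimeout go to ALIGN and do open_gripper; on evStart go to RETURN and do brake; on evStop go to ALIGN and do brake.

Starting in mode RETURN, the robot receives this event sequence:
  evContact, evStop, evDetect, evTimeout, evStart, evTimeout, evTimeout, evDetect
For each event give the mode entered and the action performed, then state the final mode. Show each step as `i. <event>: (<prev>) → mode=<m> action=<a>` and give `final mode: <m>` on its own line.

1. evContact: (RETURN) → mode=RETURN action=open_gripper
2. evStop: (RETURN) → mode=IDLE action=drive_stop
3. evDetect: (IDLE) → mode=RETURN action=beep
4. evTimeout: (RETURN) → mode=ALIGN action=rotate
5. evStart: (ALIGN) → mode=RETURN action=brake
6. evTimeout: (RETURN) → mode=ALIGN action=rotate
7. evTimeout: (ALIGN) → mode=ALIGN action=open_gripper
8. evDetect: (ALIGN) → mode=CHARGE action=rotate

final mode: CHARGE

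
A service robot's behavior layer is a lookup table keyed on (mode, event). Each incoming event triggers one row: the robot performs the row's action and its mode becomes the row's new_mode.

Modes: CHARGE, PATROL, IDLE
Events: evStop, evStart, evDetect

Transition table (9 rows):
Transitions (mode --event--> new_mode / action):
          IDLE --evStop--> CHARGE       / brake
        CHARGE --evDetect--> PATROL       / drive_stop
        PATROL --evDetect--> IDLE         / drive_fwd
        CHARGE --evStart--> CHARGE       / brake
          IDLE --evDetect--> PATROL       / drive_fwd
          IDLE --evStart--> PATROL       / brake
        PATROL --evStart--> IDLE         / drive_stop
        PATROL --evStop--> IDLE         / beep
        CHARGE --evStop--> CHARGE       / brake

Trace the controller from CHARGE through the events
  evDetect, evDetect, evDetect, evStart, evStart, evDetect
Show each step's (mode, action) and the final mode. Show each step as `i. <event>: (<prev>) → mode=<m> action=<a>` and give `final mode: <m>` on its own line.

final mode: IDLE

1. evDetect: (CHARGE) → mode=PATROL action=drive_stop
2. evDetect: (PATROL) → mode=IDLE action=drive_fwd
3. evDetect: (IDLE) → mode=PATROL action=drive_fwd
4. evStart: (PATROL) → mode=IDLE action=drive_stop
5. evStart: (IDLE) → mode=PATROL action=brake
6. evDetect: (PATROL) → mode=IDLE action=drive_fwd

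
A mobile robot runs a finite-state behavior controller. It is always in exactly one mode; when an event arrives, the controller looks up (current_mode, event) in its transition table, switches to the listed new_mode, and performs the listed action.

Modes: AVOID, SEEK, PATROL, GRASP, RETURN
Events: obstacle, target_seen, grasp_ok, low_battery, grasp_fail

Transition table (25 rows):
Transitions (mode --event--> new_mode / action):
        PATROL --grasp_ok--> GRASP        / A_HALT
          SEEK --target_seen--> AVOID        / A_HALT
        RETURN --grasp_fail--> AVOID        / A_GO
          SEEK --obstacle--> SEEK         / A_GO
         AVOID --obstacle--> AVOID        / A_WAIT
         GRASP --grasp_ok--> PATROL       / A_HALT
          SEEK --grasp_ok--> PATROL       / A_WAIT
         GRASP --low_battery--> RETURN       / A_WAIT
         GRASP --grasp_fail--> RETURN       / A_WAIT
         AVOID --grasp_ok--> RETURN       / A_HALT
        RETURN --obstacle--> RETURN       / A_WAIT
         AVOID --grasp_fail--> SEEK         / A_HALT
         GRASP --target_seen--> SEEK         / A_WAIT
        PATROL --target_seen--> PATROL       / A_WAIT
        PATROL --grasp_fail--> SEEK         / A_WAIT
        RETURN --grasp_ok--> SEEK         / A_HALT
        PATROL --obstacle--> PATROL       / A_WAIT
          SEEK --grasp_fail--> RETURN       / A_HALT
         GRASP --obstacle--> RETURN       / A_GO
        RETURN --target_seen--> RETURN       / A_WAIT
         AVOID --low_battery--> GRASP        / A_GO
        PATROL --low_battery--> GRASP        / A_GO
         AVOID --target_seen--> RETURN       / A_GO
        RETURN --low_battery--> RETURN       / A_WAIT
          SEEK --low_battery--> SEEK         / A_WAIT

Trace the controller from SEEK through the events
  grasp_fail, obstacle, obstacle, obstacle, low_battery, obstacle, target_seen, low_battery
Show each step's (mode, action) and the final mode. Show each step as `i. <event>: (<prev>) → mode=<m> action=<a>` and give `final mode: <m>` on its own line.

final mode: RETURN

1. grasp_fail: (SEEK) → mode=RETURN action=A_HALT
2. obstacle: (RETURN) → mode=RETURN action=A_WAIT
3. obstacle: (RETURN) → mode=RETURN action=A_WAIT
4. obstacle: (RETURN) → mode=RETURN action=A_WAIT
5. low_battery: (RETURN) → mode=RETURN action=A_WAIT
6. obstacle: (RETURN) → mode=RETURN action=A_WAIT
7. target_seen: (RETURN) → mode=RETURN action=A_WAIT
8. low_battery: (RETURN) → mode=RETURN action=A_WAIT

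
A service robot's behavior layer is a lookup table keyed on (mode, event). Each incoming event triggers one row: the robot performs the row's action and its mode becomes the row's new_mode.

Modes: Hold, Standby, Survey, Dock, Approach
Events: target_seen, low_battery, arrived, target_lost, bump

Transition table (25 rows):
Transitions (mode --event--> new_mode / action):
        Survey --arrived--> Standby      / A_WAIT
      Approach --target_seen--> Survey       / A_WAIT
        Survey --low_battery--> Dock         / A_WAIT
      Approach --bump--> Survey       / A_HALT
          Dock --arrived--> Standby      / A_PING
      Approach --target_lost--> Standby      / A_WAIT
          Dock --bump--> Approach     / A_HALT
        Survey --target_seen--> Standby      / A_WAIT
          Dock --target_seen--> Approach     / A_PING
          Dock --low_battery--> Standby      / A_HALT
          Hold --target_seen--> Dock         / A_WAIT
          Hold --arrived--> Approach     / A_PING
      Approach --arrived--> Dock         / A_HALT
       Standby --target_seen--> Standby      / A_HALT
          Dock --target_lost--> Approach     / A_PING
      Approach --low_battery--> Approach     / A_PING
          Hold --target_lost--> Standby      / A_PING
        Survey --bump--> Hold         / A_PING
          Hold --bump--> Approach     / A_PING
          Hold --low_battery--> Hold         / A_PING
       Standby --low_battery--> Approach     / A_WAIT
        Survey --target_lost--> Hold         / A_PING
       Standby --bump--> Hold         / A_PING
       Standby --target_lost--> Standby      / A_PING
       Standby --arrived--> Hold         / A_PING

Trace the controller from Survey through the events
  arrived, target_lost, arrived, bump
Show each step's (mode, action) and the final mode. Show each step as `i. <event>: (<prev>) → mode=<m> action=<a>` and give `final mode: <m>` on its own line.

final mode: Approach

1. arrived: (Survey) → mode=Standby action=A_WAIT
2. target_lost: (Standby) → mode=Standby action=A_PING
3. arrived: (Standby) → mode=Hold action=A_PING
4. bump: (Hold) → mode=Approach action=A_PING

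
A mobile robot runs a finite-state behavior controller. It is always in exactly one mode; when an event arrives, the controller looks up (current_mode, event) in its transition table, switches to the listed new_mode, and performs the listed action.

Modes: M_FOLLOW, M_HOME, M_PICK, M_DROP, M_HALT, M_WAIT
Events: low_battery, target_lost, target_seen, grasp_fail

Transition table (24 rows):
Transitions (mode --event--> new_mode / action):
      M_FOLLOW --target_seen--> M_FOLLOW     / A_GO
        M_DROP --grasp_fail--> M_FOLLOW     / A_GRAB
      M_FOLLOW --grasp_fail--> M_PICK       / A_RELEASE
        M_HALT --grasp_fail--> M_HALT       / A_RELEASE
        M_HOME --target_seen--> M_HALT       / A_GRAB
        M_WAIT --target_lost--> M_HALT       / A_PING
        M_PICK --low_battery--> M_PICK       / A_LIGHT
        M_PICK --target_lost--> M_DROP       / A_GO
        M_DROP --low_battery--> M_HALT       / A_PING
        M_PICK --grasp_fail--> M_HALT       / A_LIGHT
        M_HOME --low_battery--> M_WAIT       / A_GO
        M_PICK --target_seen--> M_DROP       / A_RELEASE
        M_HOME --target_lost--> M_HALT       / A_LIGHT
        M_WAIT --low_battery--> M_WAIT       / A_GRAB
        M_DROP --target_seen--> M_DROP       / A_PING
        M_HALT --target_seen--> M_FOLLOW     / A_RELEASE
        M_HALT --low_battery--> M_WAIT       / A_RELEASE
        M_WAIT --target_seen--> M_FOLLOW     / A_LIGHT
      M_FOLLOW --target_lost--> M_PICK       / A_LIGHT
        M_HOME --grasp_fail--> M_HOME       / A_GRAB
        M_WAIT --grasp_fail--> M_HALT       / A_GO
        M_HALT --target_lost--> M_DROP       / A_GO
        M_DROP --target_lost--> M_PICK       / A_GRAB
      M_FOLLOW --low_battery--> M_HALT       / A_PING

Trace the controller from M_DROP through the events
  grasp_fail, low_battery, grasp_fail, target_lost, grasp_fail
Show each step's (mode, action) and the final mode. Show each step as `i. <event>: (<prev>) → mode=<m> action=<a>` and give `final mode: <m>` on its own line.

1. grasp_fail: (M_DROP) → mode=M_FOLLOW action=A_GRAB
2. low_battery: (M_FOLLOW) → mode=M_HALT action=A_PING
3. grasp_fail: (M_HALT) → mode=M_HALT action=A_RELEASE
4. target_lost: (M_HALT) → mode=M_DROP action=A_GO
5. grasp_fail: (M_DROP) → mode=M_FOLLOW action=A_GRAB

final mode: M_FOLLOW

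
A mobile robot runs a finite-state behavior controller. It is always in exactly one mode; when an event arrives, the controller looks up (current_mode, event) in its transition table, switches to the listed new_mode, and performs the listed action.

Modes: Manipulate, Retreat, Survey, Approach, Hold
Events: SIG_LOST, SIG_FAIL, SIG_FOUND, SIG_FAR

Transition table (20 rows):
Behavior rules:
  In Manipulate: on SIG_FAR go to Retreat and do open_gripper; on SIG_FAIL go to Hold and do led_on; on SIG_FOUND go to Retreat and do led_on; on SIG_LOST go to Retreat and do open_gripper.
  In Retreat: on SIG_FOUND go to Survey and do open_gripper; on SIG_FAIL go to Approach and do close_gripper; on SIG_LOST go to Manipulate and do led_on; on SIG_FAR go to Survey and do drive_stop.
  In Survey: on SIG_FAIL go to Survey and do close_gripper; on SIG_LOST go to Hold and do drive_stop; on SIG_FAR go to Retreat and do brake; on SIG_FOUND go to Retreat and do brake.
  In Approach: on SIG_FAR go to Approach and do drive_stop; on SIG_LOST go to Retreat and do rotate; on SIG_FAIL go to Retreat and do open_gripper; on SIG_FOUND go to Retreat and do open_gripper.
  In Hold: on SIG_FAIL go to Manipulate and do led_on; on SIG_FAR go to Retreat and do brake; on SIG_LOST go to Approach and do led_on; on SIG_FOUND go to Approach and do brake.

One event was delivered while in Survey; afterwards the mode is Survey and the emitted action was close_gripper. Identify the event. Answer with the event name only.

SIG_FAIL

try SIG_LOST: (Survey, SIG_LOST) → (Hold, drive_stop)
try SIG_FAIL: (Survey, SIG_FAIL) → (Survey, close_gripper)  ← matches
try SIG_FOUND: (Survey, SIG_FOUND) → (Retreat, brake)
try SIG_FAR: (Survey, SIG_FAR) → (Retreat, brake)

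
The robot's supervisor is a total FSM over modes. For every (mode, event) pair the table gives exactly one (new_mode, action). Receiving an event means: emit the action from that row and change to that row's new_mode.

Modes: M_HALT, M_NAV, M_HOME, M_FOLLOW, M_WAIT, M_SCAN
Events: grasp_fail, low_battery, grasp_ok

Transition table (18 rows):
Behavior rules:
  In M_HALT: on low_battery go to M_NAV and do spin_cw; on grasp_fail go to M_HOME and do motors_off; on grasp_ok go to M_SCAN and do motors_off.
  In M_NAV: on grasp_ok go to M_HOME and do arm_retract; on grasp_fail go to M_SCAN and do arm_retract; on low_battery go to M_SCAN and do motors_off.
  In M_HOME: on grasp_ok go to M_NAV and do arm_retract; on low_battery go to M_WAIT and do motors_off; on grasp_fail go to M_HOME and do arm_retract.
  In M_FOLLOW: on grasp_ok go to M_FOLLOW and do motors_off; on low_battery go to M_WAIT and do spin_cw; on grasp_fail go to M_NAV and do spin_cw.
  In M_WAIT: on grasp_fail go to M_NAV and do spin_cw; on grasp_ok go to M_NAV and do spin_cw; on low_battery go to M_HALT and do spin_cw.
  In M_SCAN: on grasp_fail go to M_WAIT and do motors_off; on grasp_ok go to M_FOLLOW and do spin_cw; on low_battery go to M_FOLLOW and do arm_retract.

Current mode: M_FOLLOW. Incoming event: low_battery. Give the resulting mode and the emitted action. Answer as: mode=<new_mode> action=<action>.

mode=M_WAIT action=spin_cw

current mode = M_FOLLOW; filter table to that mode:
  (M_FOLLOW, grasp_ok) → (M_FOLLOW, motors_off)
  (M_FOLLOW, low_battery) → (M_WAIT, spin_cw)  ← event matches
  (M_FOLLOW, grasp_fail) → (M_NAV, spin_cw)
event = low_battery selects (M_WAIT, spin_cw)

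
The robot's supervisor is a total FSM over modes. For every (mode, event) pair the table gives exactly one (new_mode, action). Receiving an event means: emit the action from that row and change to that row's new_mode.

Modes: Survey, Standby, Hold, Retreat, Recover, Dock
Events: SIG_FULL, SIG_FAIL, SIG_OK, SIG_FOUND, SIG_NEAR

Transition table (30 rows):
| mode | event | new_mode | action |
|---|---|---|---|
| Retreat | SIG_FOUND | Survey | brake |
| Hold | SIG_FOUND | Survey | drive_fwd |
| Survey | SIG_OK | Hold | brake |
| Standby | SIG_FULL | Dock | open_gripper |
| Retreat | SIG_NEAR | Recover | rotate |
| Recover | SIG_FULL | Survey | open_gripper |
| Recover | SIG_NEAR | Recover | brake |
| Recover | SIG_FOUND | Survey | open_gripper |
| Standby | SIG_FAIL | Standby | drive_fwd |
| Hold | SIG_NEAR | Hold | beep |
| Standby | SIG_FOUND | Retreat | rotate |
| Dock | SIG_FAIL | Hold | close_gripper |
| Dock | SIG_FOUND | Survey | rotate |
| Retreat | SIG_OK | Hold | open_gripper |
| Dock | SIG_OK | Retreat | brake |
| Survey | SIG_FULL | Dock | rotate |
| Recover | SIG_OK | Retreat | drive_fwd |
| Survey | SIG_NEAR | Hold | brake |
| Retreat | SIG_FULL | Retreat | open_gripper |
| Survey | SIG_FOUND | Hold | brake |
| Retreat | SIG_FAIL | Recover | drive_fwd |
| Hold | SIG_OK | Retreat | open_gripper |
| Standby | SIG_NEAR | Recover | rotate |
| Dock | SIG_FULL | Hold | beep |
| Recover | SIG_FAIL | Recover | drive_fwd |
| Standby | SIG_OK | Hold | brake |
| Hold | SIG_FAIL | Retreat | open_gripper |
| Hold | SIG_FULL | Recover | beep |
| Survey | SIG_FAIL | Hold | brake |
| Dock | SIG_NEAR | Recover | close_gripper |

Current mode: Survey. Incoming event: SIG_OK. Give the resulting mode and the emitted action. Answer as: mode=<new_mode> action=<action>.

mode=Hold action=brake

current mode = Survey; filter table to that mode:
  (Survey, SIG_OK) → (Hold, brake)  ← event matches
  (Survey, SIG_FULL) → (Dock, rotate)
  (Survey, SIG_NEAR) → (Hold, brake)
  (Survey, SIG_FOUND) → (Hold, brake)
  (Survey, SIG_FAIL) → (Hold, brake)
event = SIG_OK selects (Hold, brake)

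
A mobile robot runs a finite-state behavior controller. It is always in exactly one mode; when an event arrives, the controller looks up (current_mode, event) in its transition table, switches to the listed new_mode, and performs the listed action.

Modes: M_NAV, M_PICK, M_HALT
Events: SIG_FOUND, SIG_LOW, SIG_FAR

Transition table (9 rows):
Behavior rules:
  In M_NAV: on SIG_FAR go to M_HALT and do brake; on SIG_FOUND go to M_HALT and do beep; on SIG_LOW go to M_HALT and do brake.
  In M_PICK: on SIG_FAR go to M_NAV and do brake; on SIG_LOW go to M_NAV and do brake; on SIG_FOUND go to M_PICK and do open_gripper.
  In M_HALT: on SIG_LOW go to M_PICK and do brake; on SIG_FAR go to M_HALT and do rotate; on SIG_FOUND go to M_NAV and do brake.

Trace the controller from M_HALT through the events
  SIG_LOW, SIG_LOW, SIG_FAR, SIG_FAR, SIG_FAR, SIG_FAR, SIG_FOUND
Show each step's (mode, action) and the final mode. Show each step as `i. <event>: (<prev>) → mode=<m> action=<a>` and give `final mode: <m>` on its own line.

1. SIG_LOW: (M_HALT) → mode=M_PICK action=brake
2. SIG_LOW: (M_PICK) → mode=M_NAV action=brake
3. SIG_FAR: (M_NAV) → mode=M_HALT action=brake
4. SIG_FAR: (M_HALT) → mode=M_HALT action=rotate
5. SIG_FAR: (M_HALT) → mode=M_HALT action=rotate
6. SIG_FAR: (M_HALT) → mode=M_HALT action=rotate
7. SIG_FOUND: (M_HALT) → mode=M_NAV action=brake

final mode: M_NAV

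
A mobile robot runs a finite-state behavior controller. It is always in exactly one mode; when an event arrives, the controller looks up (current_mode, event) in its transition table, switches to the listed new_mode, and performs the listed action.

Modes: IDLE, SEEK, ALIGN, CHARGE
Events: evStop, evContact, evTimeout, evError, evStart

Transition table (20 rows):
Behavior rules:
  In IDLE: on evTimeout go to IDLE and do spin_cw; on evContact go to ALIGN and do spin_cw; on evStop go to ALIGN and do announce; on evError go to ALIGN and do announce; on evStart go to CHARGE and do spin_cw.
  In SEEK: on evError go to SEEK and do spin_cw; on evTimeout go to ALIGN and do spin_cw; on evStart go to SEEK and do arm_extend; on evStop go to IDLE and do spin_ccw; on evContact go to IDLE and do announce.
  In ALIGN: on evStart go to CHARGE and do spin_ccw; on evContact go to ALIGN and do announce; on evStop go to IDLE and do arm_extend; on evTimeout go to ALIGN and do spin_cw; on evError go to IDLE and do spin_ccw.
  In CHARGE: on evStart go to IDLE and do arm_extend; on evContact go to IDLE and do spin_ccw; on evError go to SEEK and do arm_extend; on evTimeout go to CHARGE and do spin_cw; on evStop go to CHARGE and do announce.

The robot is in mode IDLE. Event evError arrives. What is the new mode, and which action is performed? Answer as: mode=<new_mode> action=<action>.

current mode = IDLE; filter table to that mode:
  (IDLE, evTimeout) → (IDLE, spin_cw)
  (IDLE, evContact) → (ALIGN, spin_cw)
  (IDLE, evStop) → (ALIGN, announce)
  (IDLE, evError) → (ALIGN, announce)  ← event matches
  (IDLE, evStart) → (CHARGE, spin_cw)
event = evError selects (ALIGN, announce)

mode=ALIGN action=announce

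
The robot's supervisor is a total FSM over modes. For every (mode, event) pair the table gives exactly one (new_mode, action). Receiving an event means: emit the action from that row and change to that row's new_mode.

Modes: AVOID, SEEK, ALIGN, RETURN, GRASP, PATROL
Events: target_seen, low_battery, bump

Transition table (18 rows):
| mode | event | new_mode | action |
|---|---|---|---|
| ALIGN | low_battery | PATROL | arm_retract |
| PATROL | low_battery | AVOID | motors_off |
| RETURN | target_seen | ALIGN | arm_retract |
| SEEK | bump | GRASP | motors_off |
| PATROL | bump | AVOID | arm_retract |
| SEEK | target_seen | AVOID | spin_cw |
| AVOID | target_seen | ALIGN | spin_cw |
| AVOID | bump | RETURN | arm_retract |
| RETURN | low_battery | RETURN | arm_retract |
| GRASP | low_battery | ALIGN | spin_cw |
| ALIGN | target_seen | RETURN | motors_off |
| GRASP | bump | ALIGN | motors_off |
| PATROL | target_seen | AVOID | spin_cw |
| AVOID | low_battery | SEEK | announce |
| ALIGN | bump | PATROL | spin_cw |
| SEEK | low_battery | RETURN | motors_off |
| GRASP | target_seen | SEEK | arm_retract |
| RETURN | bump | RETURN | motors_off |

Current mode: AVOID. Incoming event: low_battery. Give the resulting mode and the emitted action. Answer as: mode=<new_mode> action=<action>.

current mode = AVOID; filter table to that mode:
  (AVOID, target_seen) → (ALIGN, spin_cw)
  (AVOID, bump) → (RETURN, arm_retract)
  (AVOID, low_battery) → (SEEK, announce)  ← event matches
event = low_battery selects (SEEK, announce)

mode=SEEK action=announce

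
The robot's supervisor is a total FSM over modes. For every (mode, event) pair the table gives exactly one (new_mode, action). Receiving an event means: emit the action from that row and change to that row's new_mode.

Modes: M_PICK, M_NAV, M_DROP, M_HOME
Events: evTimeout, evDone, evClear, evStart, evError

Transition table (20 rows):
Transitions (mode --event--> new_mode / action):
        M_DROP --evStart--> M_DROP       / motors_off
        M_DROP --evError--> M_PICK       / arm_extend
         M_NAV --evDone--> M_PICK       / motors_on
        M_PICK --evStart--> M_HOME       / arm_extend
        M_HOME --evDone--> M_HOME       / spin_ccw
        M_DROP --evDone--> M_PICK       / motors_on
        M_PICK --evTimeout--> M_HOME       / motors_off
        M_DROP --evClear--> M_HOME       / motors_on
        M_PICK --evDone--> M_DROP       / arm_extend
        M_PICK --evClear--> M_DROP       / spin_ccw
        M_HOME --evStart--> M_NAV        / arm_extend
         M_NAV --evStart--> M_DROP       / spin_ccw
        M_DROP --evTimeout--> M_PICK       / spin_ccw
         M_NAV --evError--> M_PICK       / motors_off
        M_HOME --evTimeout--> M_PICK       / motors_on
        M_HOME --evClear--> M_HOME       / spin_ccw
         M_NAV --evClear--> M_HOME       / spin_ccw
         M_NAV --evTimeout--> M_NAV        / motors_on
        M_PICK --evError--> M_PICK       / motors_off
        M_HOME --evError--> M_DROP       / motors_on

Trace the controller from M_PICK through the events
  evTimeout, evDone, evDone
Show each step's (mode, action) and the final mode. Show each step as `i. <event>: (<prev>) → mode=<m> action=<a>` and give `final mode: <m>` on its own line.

final mode: M_HOME

1. evTimeout: (M_PICK) → mode=M_HOME action=motors_off
2. evDone: (M_HOME) → mode=M_HOME action=spin_ccw
3. evDone: (M_HOME) → mode=M_HOME action=spin_ccw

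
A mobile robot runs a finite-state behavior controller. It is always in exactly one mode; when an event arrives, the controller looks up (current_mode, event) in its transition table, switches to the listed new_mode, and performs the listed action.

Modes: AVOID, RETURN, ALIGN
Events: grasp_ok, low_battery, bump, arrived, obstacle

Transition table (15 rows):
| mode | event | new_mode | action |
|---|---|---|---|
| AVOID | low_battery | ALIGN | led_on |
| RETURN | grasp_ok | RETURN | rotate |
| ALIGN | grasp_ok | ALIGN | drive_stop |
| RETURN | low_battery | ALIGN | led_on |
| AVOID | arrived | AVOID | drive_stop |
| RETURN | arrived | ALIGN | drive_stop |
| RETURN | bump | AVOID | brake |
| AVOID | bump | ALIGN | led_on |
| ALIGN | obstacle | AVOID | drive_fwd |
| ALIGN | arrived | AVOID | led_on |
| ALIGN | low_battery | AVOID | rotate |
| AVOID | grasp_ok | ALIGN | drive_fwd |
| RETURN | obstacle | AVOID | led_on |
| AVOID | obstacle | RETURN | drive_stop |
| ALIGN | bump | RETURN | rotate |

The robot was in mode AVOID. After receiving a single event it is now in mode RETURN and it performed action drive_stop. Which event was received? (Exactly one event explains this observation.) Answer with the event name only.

obstacle

try grasp_ok: (AVOID, grasp_ok) → (ALIGN, drive_fwd)
try low_battery: (AVOID, low_battery) → (ALIGN, led_on)
try bump: (AVOID, bump) → (ALIGN, led_on)
try arrived: (AVOID, arrived) → (AVOID, drive_stop)
try obstacle: (AVOID, obstacle) → (RETURN, drive_stop)  ← matches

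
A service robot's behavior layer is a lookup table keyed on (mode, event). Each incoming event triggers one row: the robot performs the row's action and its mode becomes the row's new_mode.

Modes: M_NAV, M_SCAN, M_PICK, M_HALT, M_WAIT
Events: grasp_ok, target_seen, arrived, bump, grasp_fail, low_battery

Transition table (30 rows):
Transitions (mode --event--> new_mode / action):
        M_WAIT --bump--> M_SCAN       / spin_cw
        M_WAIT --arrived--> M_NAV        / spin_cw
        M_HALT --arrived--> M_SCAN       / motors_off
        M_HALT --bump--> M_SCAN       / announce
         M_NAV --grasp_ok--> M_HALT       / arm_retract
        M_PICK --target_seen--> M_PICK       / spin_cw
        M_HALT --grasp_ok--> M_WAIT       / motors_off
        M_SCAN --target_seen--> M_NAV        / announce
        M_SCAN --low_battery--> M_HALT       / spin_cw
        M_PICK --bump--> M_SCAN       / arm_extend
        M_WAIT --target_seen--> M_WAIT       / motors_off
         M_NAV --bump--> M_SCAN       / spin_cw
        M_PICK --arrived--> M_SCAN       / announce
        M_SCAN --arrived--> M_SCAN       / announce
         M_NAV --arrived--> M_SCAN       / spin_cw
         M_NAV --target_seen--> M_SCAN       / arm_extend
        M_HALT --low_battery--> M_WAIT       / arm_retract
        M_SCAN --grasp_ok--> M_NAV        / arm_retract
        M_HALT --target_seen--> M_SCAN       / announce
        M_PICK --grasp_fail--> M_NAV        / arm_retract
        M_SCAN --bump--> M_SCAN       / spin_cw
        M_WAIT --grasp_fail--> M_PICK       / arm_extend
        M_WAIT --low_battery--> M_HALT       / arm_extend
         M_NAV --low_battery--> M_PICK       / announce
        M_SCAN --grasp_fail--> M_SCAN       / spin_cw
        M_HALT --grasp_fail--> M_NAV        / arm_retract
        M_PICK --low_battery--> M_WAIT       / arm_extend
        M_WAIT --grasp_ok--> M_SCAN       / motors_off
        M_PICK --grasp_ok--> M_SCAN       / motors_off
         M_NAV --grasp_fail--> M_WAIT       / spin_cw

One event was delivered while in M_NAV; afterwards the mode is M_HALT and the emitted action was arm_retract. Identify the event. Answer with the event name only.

grasp_ok

try grasp_ok: (M_NAV, grasp_ok) → (M_HALT, arm_retract)  ← matches
try target_seen: (M_NAV, target_seen) → (M_SCAN, arm_extend)
try arrived: (M_NAV, arrived) → (M_SCAN, spin_cw)
try bump: (M_NAV, bump) → (M_SCAN, spin_cw)
try grasp_fail: (M_NAV, grasp_fail) → (M_WAIT, spin_cw)
try low_battery: (M_NAV, low_battery) → (M_PICK, announce)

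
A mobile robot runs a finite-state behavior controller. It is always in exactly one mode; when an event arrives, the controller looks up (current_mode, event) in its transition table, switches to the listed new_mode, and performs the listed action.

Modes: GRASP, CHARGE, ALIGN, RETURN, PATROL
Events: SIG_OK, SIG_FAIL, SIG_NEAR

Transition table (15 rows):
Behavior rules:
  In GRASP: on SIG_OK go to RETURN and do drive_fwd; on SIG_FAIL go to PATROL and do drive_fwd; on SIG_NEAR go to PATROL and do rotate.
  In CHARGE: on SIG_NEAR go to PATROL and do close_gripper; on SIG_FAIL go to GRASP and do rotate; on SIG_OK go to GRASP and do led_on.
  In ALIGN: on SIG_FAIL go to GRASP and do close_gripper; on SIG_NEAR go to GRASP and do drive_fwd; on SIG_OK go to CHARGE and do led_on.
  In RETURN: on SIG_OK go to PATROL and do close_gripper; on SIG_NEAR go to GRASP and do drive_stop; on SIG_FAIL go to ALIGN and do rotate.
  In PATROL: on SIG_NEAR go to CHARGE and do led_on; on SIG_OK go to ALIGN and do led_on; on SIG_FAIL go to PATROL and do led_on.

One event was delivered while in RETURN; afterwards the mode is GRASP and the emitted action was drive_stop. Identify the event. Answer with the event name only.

try SIG_OK: (RETURN, SIG_OK) → (PATROL, close_gripper)
try SIG_FAIL: (RETURN, SIG_FAIL) → (ALIGN, rotate)
try SIG_NEAR: (RETURN, SIG_NEAR) → (GRASP, drive_stop)  ← matches

SIG_NEAR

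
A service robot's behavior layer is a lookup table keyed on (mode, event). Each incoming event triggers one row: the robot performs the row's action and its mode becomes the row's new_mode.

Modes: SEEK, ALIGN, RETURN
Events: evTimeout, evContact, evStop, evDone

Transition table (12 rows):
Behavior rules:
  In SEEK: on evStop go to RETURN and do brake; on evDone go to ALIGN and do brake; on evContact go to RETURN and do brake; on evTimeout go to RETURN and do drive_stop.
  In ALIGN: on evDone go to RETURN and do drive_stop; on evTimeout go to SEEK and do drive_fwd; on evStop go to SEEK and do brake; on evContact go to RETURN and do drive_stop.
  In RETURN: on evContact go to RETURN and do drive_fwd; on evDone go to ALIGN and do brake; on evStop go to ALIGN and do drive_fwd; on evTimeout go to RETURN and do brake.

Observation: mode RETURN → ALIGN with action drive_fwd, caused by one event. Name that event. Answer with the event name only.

evStop

try evTimeout: (RETURN, evTimeout) → (RETURN, brake)
try evContact: (RETURN, evContact) → (RETURN, drive_fwd)
try evStop: (RETURN, evStop) → (ALIGN, drive_fwd)  ← matches
try evDone: (RETURN, evDone) → (ALIGN, brake)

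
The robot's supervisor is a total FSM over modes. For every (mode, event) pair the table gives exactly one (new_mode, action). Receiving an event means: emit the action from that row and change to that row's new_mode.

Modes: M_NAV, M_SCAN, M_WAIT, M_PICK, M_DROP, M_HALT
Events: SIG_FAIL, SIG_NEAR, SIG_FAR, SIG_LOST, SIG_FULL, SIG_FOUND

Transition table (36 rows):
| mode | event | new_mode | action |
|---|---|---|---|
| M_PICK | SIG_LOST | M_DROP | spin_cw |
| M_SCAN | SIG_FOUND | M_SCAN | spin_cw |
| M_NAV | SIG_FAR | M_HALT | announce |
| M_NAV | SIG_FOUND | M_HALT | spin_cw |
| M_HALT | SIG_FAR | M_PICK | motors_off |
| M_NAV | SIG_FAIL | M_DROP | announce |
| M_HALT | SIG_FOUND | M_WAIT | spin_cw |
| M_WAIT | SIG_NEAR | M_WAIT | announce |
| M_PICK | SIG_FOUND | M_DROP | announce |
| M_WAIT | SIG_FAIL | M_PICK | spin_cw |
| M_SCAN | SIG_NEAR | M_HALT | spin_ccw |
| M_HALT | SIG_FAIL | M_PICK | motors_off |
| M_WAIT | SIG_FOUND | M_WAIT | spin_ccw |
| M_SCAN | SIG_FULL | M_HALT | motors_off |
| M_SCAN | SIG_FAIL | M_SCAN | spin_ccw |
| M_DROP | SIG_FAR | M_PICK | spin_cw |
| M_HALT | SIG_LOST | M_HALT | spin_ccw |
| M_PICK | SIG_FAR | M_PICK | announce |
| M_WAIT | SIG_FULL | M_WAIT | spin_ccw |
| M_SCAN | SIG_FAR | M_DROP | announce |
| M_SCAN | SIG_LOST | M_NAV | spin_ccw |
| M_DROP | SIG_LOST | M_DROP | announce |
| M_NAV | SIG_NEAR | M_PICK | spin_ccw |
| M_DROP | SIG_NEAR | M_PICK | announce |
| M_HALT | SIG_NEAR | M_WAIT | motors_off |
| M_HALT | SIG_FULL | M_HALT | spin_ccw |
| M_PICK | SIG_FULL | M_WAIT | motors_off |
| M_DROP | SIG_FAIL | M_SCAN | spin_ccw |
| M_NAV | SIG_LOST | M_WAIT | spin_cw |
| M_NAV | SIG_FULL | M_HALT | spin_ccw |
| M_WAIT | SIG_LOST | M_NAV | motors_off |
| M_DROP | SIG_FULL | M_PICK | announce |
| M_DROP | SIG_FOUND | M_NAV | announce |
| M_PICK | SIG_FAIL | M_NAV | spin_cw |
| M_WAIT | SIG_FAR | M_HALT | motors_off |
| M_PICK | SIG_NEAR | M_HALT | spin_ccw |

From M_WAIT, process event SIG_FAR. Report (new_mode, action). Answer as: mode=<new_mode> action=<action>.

mode=M_HALT action=motors_off

current mode = M_WAIT; filter table to that mode:
  (M_WAIT, SIG_NEAR) → (M_WAIT, announce)
  (M_WAIT, SIG_FAIL) → (M_PICK, spin_cw)
  (M_WAIT, SIG_FOUND) → (M_WAIT, spin_ccw)
  (M_WAIT, SIG_FULL) → (M_WAIT, spin_ccw)
  (M_WAIT, SIG_LOST) → (M_NAV, motors_off)
  (M_WAIT, SIG_FAR) → (M_HALT, motors_off)  ← event matches
event = SIG_FAR selects (M_HALT, motors_off)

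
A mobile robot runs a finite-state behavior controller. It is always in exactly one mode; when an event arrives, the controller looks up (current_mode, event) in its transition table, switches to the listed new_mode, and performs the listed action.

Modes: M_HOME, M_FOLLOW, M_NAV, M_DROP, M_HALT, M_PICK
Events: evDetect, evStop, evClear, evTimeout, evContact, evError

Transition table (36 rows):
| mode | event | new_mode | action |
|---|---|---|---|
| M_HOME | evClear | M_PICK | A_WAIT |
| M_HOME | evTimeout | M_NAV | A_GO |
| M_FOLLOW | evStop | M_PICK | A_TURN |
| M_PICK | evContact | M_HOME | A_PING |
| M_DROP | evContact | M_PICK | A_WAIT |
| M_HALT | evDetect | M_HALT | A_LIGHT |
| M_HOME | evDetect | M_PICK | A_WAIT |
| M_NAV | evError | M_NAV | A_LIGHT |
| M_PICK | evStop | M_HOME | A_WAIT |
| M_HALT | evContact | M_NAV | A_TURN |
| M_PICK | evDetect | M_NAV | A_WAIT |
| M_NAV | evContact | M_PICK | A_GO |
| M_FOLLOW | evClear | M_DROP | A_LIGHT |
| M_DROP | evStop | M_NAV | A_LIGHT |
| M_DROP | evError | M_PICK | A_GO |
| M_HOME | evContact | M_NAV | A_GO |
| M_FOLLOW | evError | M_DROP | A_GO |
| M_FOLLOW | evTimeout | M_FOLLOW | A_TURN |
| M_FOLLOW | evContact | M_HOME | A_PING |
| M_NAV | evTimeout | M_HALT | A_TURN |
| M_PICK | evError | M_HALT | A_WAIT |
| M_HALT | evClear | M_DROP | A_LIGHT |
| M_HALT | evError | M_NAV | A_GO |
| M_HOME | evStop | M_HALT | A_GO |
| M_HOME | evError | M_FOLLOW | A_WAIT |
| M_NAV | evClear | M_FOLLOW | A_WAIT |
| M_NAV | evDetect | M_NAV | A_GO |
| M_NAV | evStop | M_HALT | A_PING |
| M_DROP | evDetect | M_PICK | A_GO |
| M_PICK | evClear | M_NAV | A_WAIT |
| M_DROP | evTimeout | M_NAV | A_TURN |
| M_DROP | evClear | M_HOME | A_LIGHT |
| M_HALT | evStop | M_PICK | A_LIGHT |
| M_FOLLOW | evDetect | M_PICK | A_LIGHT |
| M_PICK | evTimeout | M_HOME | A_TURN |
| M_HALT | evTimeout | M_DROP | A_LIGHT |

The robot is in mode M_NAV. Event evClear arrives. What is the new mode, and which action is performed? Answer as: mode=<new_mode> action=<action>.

mode=M_FOLLOW action=A_WAIT

current mode = M_NAV; filter table to that mode:
  (M_NAV, evError) → (M_NAV, A_LIGHT)
  (M_NAV, evContact) → (M_PICK, A_GO)
  (M_NAV, evTimeout) → (M_HALT, A_TURN)
  (M_NAV, evClear) → (M_FOLLOW, A_WAIT)  ← event matches
  (M_NAV, evDetect) → (M_NAV, A_GO)
  (M_NAV, evStop) → (M_HALT, A_PING)
event = evClear selects (M_FOLLOW, A_WAIT)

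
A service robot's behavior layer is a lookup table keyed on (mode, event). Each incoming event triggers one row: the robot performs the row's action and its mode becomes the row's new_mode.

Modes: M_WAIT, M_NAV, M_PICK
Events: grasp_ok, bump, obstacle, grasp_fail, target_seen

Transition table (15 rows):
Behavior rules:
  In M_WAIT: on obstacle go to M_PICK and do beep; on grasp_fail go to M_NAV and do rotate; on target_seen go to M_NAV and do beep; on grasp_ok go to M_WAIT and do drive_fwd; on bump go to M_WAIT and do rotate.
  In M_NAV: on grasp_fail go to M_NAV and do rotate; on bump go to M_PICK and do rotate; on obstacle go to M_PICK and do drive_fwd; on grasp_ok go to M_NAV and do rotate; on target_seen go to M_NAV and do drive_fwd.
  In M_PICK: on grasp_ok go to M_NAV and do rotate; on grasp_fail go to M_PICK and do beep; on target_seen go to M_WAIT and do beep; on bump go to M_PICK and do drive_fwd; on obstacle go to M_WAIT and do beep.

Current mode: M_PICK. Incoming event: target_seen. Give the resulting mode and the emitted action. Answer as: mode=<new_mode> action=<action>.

mode=M_WAIT action=beep

current mode = M_PICK; filter table to that mode:
  (M_PICK, grasp_ok) → (M_NAV, rotate)
  (M_PICK, grasp_fail) → (M_PICK, beep)
  (M_PICK, target_seen) → (M_WAIT, beep)  ← event matches
  (M_PICK, bump) → (M_PICK, drive_fwd)
  (M_PICK, obstacle) → (M_WAIT, beep)
event = target_seen selects (M_WAIT, beep)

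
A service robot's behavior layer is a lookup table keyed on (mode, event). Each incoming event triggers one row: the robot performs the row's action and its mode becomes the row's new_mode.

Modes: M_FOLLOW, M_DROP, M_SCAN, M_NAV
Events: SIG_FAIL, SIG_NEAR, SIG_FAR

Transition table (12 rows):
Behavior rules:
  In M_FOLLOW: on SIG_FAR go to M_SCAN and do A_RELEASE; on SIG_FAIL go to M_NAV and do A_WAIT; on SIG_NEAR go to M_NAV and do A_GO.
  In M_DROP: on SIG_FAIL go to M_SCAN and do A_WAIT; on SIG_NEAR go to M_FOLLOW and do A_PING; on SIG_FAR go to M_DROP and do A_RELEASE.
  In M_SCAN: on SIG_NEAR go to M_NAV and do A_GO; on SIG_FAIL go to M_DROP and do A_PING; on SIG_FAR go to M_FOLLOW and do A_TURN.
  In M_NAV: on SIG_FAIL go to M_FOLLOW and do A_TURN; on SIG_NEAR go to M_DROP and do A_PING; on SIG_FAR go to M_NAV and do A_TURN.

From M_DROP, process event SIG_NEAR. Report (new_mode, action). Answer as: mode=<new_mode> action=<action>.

mode=M_FOLLOW action=A_PING

current mode = M_DROP; filter table to that mode:
  (M_DROP, SIG_FAIL) → (M_SCAN, A_WAIT)
  (M_DROP, SIG_NEAR) → (M_FOLLOW, A_PING)  ← event matches
  (M_DROP, SIG_FAR) → (M_DROP, A_RELEASE)
event = SIG_NEAR selects (M_FOLLOW, A_PING)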